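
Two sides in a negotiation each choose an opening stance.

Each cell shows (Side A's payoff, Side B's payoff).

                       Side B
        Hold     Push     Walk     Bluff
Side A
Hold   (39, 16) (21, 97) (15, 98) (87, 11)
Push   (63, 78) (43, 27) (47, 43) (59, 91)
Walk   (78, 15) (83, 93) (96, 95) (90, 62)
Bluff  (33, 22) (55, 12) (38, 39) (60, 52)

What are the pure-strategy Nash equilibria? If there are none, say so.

Pure NE: (Walk, Walk)

(Hold, Hold): Side A can switch to Push (39 → 63). Not NE.
(Hold, Push): Side A can switch to Push (21 → 43). Not NE.
(Hold, Walk): Side A can switch to Push (15 → 47). Not NE.
(Hold, Bluff): Side A can switch to Walk (87 → 90). Not NE.
(Push, Hold): Side A can switch to Walk (63 → 78). Not NE.
(Push, Push): Side A can switch to Walk (43 → 83). Not NE.
(Push, Walk): Side A can switch to Walk (47 → 96). Not NE.
(Push, Bluff): Side A can switch to Hold (59 → 87). Not NE.
(Walk, Walk): Side A gets 96, best alternative 47; Side B gets 95, best alternative 93. No profitable deviation — NE.
(The remaining 7 profiles each have a profitable deviation by the same check.)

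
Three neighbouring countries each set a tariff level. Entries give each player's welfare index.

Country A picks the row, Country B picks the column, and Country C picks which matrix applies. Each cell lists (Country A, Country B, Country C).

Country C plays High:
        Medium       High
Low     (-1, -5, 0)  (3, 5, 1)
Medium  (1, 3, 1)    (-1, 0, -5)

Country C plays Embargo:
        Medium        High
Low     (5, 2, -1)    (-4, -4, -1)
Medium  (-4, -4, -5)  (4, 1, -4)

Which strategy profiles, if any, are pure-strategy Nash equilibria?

Country A against (Medium, High): payoffs -1, 1 → best response Medium.
Country A against (Medium, Embargo): payoffs 5, -4 → best response Low.
Country A against (High, High): payoffs 3, -1 → best response Low.
Country A against (High, Embargo): payoffs -4, 4 → best response Medium.
Country B against (Low, High): payoffs -5, 5 → best response High.
Country B against (Low, Embargo): payoffs 2, -4 → best response Medium.
Country B against (Medium, High): payoffs 3, 0 → best response Medium.
Country B against (Medium, Embargo): payoffs -4, 1 → best response High.
Country C against (Low, Medium): payoffs 0, -1 → best response High.
Country C against (Low, High): payoffs 1, -1 → best response High.
Country C against (Medium, Medium): payoffs 1, -5 → best response High.
Country C against (Medium, High): payoffs -5, -4 → best response Embargo.
Mutual best responses: (Low, High, High); (Medium, Medium, High); (Medium, High, Embargo).

(Low, High, High) and (Medium, Medium, High) and (Medium, High, Embargo)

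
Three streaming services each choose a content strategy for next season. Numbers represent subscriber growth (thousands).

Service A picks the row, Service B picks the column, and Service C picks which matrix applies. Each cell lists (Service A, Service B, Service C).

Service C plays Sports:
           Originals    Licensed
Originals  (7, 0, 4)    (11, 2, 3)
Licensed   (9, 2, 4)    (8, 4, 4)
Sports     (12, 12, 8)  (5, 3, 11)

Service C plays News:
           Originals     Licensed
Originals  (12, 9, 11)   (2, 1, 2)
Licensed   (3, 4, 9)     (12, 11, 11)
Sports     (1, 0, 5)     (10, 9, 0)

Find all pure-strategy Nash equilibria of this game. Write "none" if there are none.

Mark each player's best response to every combination of opponents' strategies; a profile where every player is best-responding is a pure Nash equilibrium.
Service A against (Originals, Sports): payoffs 7, 9, 12 → best response Sports.
Service A against (Originals, News): payoffs 12, 3, 1 → best response Originals.
Service A against (Licensed, Sports): payoffs 11, 8, 5 → best response Originals.
Service A against (Licensed, News): payoffs 2, 12, 10 → best response Licensed.
Service B against (Originals, Sports): payoffs 0, 2 → best response Licensed.
Service B against (Originals, News): payoffs 9, 1 → best response Originals.
Service B against (Licensed, Sports): payoffs 2, 4 → best response Licensed.
Service B against (Licensed, News): payoffs 4, 11 → best response Licensed.
Service B against (Sports, Sports): payoffs 12, 3 → best response Originals.
Service B against (Sports, News): payoffs 0, 9 → best response Licensed.
Service C against (Originals, Originals): payoffs 4, 11 → best response News.
Service C against (Originals, Licensed): payoffs 3, 2 → best response Sports.
Service C against (Licensed, Originals): payoffs 4, 9 → best response News.
Service C against (Licensed, Licensed): payoffs 4, 11 → best response News.
Service C against (Sports, Originals): payoffs 8, 5 → best response Sports.
Service C against (Sports, Licensed): payoffs 11, 0 → best response Sports.
Mutual best responses: (Originals, Originals, News); (Originals, Licensed, Sports); (Licensed, Licensed, News); (Sports, Originals, Sports).

Pure-strategy Nash equilibria: (Originals, Originals, News), (Originals, Licensed, Sports), (Licensed, Licensed, News), (Sports, Originals, Sports)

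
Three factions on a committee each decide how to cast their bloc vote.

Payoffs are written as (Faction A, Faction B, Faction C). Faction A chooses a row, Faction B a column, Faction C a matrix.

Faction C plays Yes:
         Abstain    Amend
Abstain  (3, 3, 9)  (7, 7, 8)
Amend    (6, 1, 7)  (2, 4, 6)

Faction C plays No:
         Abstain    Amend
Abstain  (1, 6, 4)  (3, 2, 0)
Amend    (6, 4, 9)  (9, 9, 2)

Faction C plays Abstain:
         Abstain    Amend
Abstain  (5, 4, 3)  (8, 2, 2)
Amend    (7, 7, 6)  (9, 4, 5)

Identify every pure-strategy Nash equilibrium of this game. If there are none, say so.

(Abstain, Amend, Yes)

Faction A against (Abstain, Yes): payoffs 3, 6 → best response Amend.
Faction A against (Abstain, No): payoffs 1, 6 → best response Amend.
Faction A against (Abstain, Abstain): payoffs 5, 7 → best response Amend.
Faction A against (Amend, Yes): payoffs 7, 2 → best response Abstain.
Faction A against (Amend, No): payoffs 3, 9 → best response Amend.
Faction A against (Amend, Abstain): payoffs 8, 9 → best response Amend.
Faction B against (Abstain, Yes): payoffs 3, 7 → best response Amend.
Faction B against (Abstain, No): payoffs 6, 2 → best response Abstain.
Faction B against (Abstain, Abstain): payoffs 4, 2 → best response Abstain.
Faction B against (Amend, Yes): payoffs 1, 4 → best response Amend.
Faction B against (Amend, No): payoffs 4, 9 → best response Amend.
Faction B against (Amend, Abstain): payoffs 7, 4 → best response Abstain.
Faction C against (Abstain, Abstain): payoffs 9, 4, 3 → best response Yes.
Faction C against (Abstain, Amend): payoffs 8, 0, 2 → best response Yes.
Faction C against (Amend, Abstain): payoffs 7, 9, 6 → best response No.
Faction C against (Amend, Amend): payoffs 6, 2, 5 → best response Yes.
Mutual best responses: (Abstain, Amend, Yes).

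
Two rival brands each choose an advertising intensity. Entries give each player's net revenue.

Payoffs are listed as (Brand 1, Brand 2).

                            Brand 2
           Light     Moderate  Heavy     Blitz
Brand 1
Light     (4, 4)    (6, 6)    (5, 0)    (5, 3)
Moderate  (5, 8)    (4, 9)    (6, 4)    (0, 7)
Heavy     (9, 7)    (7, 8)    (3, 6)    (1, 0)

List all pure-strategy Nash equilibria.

(Light, Light): Brand 1 can switch to Moderate (4 → 5). Not NE.
(Light, Moderate): Brand 1 can switch to Heavy (6 → 7). Not NE.
(Light, Heavy): Brand 1 can switch to Moderate (5 → 6). Not NE.
(Light, Blitz): Brand 2 can switch to Light (3 → 4). Not NE.
(Moderate, Light): Brand 1 can switch to Heavy (5 → 9). Not NE.
(Moderate, Moderate): Brand 1 can switch to Light (4 → 6). Not NE.
(Moderate, Heavy): Brand 2 can switch to Light (4 → 8). Not NE.
(Moderate, Blitz): Brand 1 can switch to Light (0 → 5). Not NE.
(Heavy, Light): Brand 2 can switch to Moderate (7 → 8). Not NE.
(Heavy, Moderate): Brand 1 gets 7, best alternative 6; Brand 2 gets 8, best alternative 7. No profitable deviation — NE.
(Heavy, Heavy): Brand 1 can switch to Light (3 → 5). Not NE.
(Heavy, Blitz): Brand 1 can switch to Light (1 → 5). Not NE.

(Heavy, Moderate)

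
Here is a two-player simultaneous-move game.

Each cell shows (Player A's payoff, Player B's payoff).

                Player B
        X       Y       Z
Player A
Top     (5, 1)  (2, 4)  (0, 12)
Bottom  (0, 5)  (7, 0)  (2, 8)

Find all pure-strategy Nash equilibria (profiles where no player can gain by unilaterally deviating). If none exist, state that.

Player A against X: payoffs 5, 0 → best response Top.
Player A against Y: payoffs 2, 7 → best response Bottom.
Player A against Z: payoffs 0, 2 → best response Bottom.
Player B against Top: payoffs 1, 4, 12 → best response Z.
Player B against Bottom: payoffs 5, 0, 8 → best response Z.
Mutual best responses: (Bottom, Z).

The unique pure-strategy Nash equilibrium is (Bottom, Z).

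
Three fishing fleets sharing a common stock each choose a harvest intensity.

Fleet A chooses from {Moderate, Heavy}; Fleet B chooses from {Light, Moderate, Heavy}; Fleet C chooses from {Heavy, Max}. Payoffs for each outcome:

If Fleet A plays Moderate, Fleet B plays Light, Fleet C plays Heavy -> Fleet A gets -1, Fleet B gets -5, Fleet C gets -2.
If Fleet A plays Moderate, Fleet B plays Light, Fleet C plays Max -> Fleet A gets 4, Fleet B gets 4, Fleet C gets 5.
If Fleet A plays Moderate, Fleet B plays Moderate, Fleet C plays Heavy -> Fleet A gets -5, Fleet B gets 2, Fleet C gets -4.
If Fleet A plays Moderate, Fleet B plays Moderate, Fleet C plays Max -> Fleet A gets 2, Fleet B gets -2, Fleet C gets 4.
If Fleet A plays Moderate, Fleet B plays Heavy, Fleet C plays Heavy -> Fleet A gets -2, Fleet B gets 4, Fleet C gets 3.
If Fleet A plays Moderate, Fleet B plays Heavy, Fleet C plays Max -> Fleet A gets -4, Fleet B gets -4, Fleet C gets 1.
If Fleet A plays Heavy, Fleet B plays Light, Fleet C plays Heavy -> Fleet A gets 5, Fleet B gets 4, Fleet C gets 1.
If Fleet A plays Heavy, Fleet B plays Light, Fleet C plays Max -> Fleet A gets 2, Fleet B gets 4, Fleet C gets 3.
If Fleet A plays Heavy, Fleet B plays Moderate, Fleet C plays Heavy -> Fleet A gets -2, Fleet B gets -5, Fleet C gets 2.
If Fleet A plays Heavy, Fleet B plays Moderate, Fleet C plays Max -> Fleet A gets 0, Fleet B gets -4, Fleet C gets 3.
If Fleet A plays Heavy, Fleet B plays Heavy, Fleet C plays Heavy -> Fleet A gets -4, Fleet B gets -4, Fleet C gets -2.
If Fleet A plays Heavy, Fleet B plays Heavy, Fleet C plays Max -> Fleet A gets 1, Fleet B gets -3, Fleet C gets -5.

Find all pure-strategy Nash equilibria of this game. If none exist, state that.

(Moderate, Light, Heavy): Fleet A can switch to Heavy (-1 → 5). Not NE.
(Moderate, Light, Max): Fleet A gets 4, best alternative 2; Fleet B gets 4, best alternative -2; Fleet C gets 5, best alternative -2. No profitable deviation — NE.
(Moderate, Moderate, Heavy): Fleet A can switch to Heavy (-5 → -2). Not NE.
(Moderate, Moderate, Max): Fleet B can switch to Light (-2 → 4). Not NE.
(Moderate, Heavy, Heavy): Fleet A gets -2, best alternative -4; Fleet B gets 4, best alternative 2; Fleet C gets 3, best alternative 1. No profitable deviation — NE.
(Moderate, Heavy, Max): Fleet A can switch to Heavy (-4 → 1). Not NE.
(Heavy, Light, Heavy): Fleet C can switch to Max (1 → 3). Not NE.
(Heavy, Light, Max): Fleet A can switch to Moderate (2 → 4). Not NE.
(Heavy, Moderate, Heavy): Fleet B can switch to Light (-5 → 4). Not NE.
(Heavy, Moderate, Max): Fleet A can switch to Moderate (0 → 2). Not NE.
(The remaining 2 profiles each have a profitable deviation by the same check.)

The pure Nash equilibria are (Moderate, Light, Max), (Moderate, Heavy, Heavy).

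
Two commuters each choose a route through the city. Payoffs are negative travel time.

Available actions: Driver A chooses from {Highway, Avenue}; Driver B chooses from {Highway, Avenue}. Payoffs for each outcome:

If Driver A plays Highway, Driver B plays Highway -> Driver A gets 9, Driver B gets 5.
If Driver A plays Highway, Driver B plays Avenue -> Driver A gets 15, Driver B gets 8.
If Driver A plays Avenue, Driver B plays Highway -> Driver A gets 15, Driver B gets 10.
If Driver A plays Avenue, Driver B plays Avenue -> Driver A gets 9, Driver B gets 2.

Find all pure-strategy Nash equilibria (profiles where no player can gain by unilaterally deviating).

For each player, find the best response to each opponent profile; mutual best responses are the pure NE.
Driver A against Highway: payoffs 9, 15 → best response Avenue.
Driver A against Avenue: payoffs 15, 9 → best response Highway.
Driver B against Highway: payoffs 5, 8 → best response Avenue.
Driver B against Avenue: payoffs 10, 2 → best response Highway.
Mutual best responses: (Highway, Avenue); (Avenue, Highway).

Pure-strategy Nash equilibria: (Highway, Avenue) and (Avenue, Highway)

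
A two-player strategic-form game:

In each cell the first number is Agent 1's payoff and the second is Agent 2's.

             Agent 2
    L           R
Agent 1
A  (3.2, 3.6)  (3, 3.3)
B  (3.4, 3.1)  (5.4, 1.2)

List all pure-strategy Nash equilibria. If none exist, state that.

The unique pure-strategy Nash equilibrium is (B, L).

(A, L): Agent 1 can switch to B (3.2 → 3.4). Not NE.
(A, R): Agent 1 can switch to B (3 → 5.4). Not NE.
(B, L): Agent 1 gets 3.4, best alternative 3.2; Agent 2 gets 3.1, best alternative 1.2. No profitable deviation — NE.
(B, R): Agent 2 can switch to L (1.2 → 3.1). Not NE.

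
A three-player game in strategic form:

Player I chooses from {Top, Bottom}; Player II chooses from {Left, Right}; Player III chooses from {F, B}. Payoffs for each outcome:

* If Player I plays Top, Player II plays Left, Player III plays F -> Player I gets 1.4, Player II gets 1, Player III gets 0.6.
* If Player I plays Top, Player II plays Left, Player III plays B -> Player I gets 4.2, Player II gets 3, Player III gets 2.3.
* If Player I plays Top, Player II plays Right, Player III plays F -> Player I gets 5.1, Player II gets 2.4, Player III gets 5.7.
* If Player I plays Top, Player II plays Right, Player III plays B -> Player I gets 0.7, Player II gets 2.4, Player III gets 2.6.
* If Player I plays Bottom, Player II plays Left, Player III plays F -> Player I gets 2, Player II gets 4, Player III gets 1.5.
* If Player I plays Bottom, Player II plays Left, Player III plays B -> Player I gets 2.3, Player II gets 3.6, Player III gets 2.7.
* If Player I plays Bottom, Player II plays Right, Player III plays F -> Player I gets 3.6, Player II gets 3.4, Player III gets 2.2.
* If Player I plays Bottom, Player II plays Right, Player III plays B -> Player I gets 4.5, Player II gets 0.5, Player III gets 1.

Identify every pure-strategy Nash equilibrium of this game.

Player I against (Left, F): payoffs 1.4, 2 → best response Bottom.
Player I against (Left, B): payoffs 4.2, 2.3 → best response Top.
Player I against (Right, F): payoffs 5.1, 3.6 → best response Top.
Player I against (Right, B): payoffs 0.7, 4.5 → best response Bottom.
Player II against (Top, F): payoffs 1, 2.4 → best response Right.
Player II against (Top, B): payoffs 3, 2.4 → best response Left.
Player II against (Bottom, F): payoffs 4, 3.4 → best response Left.
Player II against (Bottom, B): payoffs 3.6, 0.5 → best response Left.
Player III against (Top, Left): payoffs 0.6, 2.3 → best response B.
Player III against (Top, Right): payoffs 5.7, 2.6 → best response F.
Player III against (Bottom, Left): payoffs 1.5, 2.7 → best response B.
Player III against (Bottom, Right): payoffs 2.2, 1 → best response F.
Mutual best responses: (Top, Left, B); (Top, Right, F).

The pure Nash equilibria are (Top, Left, B), (Top, Right, F).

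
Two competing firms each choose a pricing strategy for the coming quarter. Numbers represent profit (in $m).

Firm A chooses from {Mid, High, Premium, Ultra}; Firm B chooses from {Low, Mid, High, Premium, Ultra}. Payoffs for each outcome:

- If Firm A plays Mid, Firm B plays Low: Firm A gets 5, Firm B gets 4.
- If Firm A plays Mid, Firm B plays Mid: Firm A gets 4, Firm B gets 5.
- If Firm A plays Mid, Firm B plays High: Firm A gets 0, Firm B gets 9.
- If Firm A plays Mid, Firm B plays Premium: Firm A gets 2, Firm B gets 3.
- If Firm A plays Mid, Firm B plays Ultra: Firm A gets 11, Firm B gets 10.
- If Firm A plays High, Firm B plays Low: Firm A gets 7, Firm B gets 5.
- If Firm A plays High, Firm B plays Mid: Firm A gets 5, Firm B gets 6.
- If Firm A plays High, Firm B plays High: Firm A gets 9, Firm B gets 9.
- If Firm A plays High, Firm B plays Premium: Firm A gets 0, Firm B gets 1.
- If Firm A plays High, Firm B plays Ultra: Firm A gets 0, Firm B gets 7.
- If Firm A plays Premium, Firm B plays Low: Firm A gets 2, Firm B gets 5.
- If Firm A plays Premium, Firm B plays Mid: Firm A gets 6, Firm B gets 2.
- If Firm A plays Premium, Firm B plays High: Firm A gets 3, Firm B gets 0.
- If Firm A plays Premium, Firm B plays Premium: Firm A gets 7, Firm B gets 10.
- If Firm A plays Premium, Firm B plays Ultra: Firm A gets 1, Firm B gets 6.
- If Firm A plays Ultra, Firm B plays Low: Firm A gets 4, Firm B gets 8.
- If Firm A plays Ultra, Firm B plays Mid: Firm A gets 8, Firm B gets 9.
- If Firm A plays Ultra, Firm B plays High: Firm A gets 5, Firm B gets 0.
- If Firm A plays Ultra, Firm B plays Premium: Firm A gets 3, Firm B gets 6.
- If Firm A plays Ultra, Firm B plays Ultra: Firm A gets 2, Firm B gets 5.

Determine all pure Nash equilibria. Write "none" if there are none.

Firm A against Low: payoffs 5, 7, 2, 4 → best response High.
Firm A against Mid: payoffs 4, 5, 6, 8 → best response Ultra.
Firm A against High: payoffs 0, 9, 3, 5 → best response High.
Firm A against Premium: payoffs 2, 0, 7, 3 → best response Premium.
Firm A against Ultra: payoffs 11, 0, 1, 2 → best response Mid.
Firm B against Mid: payoffs 4, 5, 9, 3, 10 → best response Ultra.
Firm B against High: payoffs 5, 6, 9, 1, 7 → best response High.
Firm B against Premium: payoffs 5, 2, 0, 10, 6 → best response Premium.
Firm B against Ultra: payoffs 8, 9, 0, 6, 5 → best response Mid.
Mutual best responses: (Mid, Ultra); (High, High); (Premium, Premium); (Ultra, Mid).

(Mid, Ultra); (High, High); (Premium, Premium); (Ultra, Mid)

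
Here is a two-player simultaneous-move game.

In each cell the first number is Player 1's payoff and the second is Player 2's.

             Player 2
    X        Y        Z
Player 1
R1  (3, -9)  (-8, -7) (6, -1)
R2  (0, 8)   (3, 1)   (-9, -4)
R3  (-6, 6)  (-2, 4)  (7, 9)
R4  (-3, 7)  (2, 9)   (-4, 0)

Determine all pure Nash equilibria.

Player 1 against X: payoffs 3, 0, -6, -3 → best response R1.
Player 1 against Y: payoffs -8, 3, -2, 2 → best response R2.
Player 1 against Z: payoffs 6, -9, 7, -4 → best response R3.
Player 2 against R1: payoffs -9, -7, -1 → best response Z.
Player 2 against R2: payoffs 8, 1, -4 → best response X.
Player 2 against R3: payoffs 6, 4, 9 → best response Z.
Player 2 against R4: payoffs 7, 9, 0 → best response Y.
Mutual best responses: (R3, Z).

Pure NE: (R3, Z)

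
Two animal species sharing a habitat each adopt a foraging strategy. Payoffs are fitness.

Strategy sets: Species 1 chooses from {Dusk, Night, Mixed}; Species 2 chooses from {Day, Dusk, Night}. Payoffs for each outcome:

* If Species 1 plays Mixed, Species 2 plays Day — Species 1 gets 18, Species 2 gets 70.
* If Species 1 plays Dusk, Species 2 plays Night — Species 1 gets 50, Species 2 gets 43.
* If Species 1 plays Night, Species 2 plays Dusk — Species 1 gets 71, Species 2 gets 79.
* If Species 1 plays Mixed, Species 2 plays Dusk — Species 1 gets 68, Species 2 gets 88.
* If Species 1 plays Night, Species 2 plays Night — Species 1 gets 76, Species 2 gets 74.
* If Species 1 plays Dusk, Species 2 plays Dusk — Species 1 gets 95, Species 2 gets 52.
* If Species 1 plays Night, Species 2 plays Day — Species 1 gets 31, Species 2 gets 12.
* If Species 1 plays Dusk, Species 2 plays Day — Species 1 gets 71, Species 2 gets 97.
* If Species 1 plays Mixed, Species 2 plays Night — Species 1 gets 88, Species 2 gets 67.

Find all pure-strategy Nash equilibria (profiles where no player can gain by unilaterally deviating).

The unique pure-strategy Nash equilibrium is (Dusk, Day).

For each player, find the best response to each opponent profile; mutual best responses are the pure NE.
Species 1 against Day: payoffs 71, 31, 18 → best response Dusk.
Species 1 against Dusk: payoffs 95, 71, 68 → best response Dusk.
Species 1 against Night: payoffs 50, 76, 88 → best response Mixed.
Species 2 against Dusk: payoffs 97, 52, 43 → best response Day.
Species 2 against Night: payoffs 12, 79, 74 → best response Dusk.
Species 2 against Mixed: payoffs 70, 88, 67 → best response Dusk.
Mutual best responses: (Dusk, Day).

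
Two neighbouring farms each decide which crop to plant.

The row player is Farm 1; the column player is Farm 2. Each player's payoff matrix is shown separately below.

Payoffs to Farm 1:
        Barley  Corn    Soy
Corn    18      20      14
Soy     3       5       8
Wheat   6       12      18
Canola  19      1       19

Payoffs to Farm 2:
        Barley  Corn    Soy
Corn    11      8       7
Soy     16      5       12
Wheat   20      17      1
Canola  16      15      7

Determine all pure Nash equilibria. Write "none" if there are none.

Pure NE: (Canola, Barley)

Farm 1 against Barley: payoffs 18, 3, 6, 19 → best response Canola.
Farm 1 against Corn: payoffs 20, 5, 12, 1 → best response Corn.
Farm 1 against Soy: payoffs 14, 8, 18, 19 → best response Canola.
Farm 2 against Corn: payoffs 11, 8, 7 → best response Barley.
Farm 2 against Soy: payoffs 16, 5, 12 → best response Barley.
Farm 2 against Wheat: payoffs 20, 17, 1 → best response Barley.
Farm 2 against Canola: payoffs 16, 15, 7 → best response Barley.
Mutual best responses: (Canola, Barley).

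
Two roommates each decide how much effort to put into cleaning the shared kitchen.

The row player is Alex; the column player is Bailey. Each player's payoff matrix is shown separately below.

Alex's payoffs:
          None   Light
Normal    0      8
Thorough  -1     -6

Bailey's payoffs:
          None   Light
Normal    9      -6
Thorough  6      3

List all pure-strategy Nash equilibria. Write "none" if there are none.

(Normal, None)

Alex against None: payoffs 0, -1 → best response Normal.
Alex against Light: payoffs 8, -6 → best response Normal.
Bailey against Normal: payoffs 9, -6 → best response None.
Bailey against Thorough: payoffs 6, 3 → best response None.
Mutual best responses: (Normal, None).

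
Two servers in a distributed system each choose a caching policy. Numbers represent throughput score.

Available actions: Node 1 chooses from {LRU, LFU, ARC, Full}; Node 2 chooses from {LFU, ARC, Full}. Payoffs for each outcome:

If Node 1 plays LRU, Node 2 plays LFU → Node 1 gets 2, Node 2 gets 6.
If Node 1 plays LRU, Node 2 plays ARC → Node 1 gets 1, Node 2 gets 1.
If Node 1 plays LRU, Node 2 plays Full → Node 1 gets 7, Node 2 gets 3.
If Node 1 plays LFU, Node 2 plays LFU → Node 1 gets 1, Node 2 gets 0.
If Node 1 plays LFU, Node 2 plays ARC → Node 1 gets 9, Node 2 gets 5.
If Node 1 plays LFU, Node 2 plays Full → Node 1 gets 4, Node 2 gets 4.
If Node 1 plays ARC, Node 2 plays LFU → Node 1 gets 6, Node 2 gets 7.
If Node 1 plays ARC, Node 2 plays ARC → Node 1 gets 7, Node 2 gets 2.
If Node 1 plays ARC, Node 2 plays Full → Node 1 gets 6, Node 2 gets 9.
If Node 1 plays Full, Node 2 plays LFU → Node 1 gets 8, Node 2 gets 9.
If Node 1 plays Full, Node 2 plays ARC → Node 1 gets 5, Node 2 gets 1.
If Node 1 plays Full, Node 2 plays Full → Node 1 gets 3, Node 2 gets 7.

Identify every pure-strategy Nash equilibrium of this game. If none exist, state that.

The pure Nash equilibria are (LFU, ARC) and (Full, LFU).

(LRU, LFU): Node 1 can switch to ARC (2 → 6). Not NE.
(LRU, ARC): Node 1 can switch to LFU (1 → 9). Not NE.
(LRU, Full): Node 2 can switch to LFU (3 → 6). Not NE.
(LFU, LFU): Node 1 can switch to LRU (1 → 2). Not NE.
(LFU, ARC): Node 1 gets 9, best alternative 7; Node 2 gets 5, best alternative 4. No profitable deviation — NE.
(LFU, Full): Node 1 can switch to LRU (4 → 7). Not NE.
(ARC, LFU): Node 1 can switch to Full (6 → 8). Not NE.
(ARC, ARC): Node 1 can switch to LFU (7 → 9). Not NE.
(ARC, Full): Node 1 can switch to LRU (6 → 7). Not NE.
(Full, LFU): Node 1 gets 8, best alternative 6; Node 2 gets 9, best alternative 7. No profitable deviation — NE.
(Full, ARC): Node 1 can switch to LFU (5 → 9). Not NE.
(Full, Full): Node 1 can switch to LRU (3 → 7). Not NE.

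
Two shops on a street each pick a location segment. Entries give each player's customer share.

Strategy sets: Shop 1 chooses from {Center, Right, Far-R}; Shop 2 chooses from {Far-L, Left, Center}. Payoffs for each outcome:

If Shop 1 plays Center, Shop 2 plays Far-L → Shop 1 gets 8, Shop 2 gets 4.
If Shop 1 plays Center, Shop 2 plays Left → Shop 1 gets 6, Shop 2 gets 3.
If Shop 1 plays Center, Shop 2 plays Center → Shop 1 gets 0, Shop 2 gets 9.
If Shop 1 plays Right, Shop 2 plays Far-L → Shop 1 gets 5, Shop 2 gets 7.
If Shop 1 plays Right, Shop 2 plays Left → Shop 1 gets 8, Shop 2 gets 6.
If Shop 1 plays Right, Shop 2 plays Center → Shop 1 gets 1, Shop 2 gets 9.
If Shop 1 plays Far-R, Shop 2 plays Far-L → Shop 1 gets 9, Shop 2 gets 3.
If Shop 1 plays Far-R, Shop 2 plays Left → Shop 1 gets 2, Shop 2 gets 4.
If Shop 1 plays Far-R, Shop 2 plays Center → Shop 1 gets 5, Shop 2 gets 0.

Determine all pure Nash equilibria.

No pure-strategy Nash equilibrium.

Check each profile: it is a Nash equilibrium iff no player can strictly gain by switching unilaterally.
(Center, Far-L): Shop 1 can switch to Far-R (8 → 9). Not NE.
(Center, Left): Shop 1 can switch to Right (6 → 8). Not NE.
(Center, Center): Shop 1 can switch to Right (0 → 1). Not NE.
(Right, Far-L): Shop 1 can switch to Center (5 → 8). Not NE.
(Right, Left): Shop 2 can switch to Far-L (6 → 7). Not NE.
(Right, Center): Shop 1 can switch to Far-R (1 → 5). Not NE.
(Far-R, Far-L): Shop 2 can switch to Left (3 → 4). Not NE.
(Far-R, Left): Shop 1 can switch to Center (2 → 6). Not NE.
(The remaining 1 profile has a profitable deviation by the same check.)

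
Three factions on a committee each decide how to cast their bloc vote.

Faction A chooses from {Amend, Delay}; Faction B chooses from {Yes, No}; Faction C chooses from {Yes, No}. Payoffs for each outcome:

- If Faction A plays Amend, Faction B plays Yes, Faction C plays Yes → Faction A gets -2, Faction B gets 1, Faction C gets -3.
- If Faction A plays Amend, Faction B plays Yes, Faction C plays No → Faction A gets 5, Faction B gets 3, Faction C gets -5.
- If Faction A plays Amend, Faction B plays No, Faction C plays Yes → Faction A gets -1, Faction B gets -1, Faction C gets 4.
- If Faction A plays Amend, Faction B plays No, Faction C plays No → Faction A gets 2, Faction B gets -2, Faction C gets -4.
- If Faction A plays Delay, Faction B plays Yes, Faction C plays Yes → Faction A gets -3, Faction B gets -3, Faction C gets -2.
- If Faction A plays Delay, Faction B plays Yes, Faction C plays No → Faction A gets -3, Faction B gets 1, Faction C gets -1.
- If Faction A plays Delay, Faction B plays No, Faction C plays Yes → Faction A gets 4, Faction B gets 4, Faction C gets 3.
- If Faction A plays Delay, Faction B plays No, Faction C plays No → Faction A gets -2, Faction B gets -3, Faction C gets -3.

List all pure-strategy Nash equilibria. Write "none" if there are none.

(Amend, Yes, Yes): Faction A gets -2, best alternative -3; Faction B gets 1, best alternative -1; Faction C gets -3, best alternative -5. No profitable deviation — NE.
(Amend, Yes, No): Faction C can switch to Yes (-5 → -3). Not NE.
(Amend, No, Yes): Faction A can switch to Delay (-1 → 4). Not NE.
(Amend, No, No): Faction B can switch to Yes (-2 → 3). Not NE.
(Delay, Yes, Yes): Faction A can switch to Amend (-3 → -2). Not NE.
(Delay, Yes, No): Faction A can switch to Amend (-3 → 5). Not NE.
(Delay, No, Yes): Faction A gets 4, best alternative -1; Faction B gets 4, best alternative -3; Faction C gets 3, best alternative -3. No profitable deviation — NE.
(Delay, No, No): Faction A can switch to Amend (-2 → 2). Not NE.

(Amend, Yes, Yes) and (Delay, No, Yes)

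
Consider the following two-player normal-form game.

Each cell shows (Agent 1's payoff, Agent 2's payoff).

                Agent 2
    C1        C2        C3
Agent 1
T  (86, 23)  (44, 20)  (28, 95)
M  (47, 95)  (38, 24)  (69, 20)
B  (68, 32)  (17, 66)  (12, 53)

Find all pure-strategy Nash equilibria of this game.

Mark each player's best response to every combination of opponents' strategies; a profile where every player is best-responding is a pure Nash equilibrium.
Agent 1 against C1: payoffs 86, 47, 68 → best response T.
Agent 1 against C2: payoffs 44, 38, 17 → best response T.
Agent 1 against C3: payoffs 28, 69, 12 → best response M.
Agent 2 against T: payoffs 23, 20, 95 → best response C3.
Agent 2 against M: payoffs 95, 24, 20 → best response C1.
Agent 2 against B: payoffs 32, 66, 53 → best response C2.
No profile is a mutual best response for all players.

none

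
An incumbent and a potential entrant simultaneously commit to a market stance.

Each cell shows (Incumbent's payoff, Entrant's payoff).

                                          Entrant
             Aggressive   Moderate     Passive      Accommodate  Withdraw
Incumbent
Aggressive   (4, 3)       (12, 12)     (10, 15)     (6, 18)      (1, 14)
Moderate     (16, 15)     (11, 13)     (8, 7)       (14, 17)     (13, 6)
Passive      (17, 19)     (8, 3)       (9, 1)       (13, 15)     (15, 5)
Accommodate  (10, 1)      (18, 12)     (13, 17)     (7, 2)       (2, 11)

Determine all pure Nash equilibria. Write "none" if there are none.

(Aggressive, Aggressive): Incumbent can switch to Moderate (4 → 16). Not NE.
(Aggressive, Moderate): Incumbent can switch to Accommodate (12 → 18). Not NE.
(Aggressive, Passive): Incumbent can switch to Accommodate (10 → 13). Not NE.
(Aggressive, Accommodate): Incumbent can switch to Moderate (6 → 14). Not NE.
(Aggressive, Withdraw): Incumbent can switch to Moderate (1 → 13). Not NE.
(Moderate, Aggressive): Incumbent can switch to Passive (16 → 17). Not NE.
(Moderate, Moderate): Incumbent can switch to Aggressive (11 → 12). Not NE.
(Moderate, Passive): Incumbent can switch to Aggressive (8 → 10). Not NE.
(Moderate, Accommodate): Incumbent gets 14, best alternative 13; Entrant gets 17, best alternative 15. No profitable deviation — NE.
(Moderate, Withdraw): Incumbent can switch to Passive (13 → 15). Not NE.
(Passive, Aggressive): Incumbent gets 17, best alternative 16; Entrant gets 19, best alternative 15. No profitable deviation — NE.
(Passive, Moderate): Incumbent can switch to Aggressive (8 → 12). Not NE.
(Accommodate, Passive): Incumbent gets 13, best alternative 10; Entrant gets 17, best alternative 12. No profitable deviation — NE.
(The remaining 7 profiles each have a profitable deviation by the same check.)

The pure Nash equilibria are (Moderate, Accommodate) and (Passive, Aggressive) and (Accommodate, Passive).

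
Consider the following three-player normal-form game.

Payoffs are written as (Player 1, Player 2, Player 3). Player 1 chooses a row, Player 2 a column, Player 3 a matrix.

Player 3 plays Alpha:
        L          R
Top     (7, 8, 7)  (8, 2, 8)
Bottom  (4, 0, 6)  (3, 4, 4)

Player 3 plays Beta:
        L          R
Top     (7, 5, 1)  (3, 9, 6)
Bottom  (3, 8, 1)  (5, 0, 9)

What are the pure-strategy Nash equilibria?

Pure NE: (Top, L, Alpha)

Player 1 against (L, Alpha): payoffs 7, 4 → best response Top.
Player 1 against (L, Beta): payoffs 7, 3 → best response Top.
Player 1 against (R, Alpha): payoffs 8, 3 → best response Top.
Player 1 against (R, Beta): payoffs 3, 5 → best response Bottom.
Player 2 against (Top, Alpha): payoffs 8, 2 → best response L.
Player 2 against (Top, Beta): payoffs 5, 9 → best response R.
Player 2 against (Bottom, Alpha): payoffs 0, 4 → best response R.
Player 2 against (Bottom, Beta): payoffs 8, 0 → best response L.
Player 3 against (Top, L): payoffs 7, 1 → best response Alpha.
Player 3 against (Top, R): payoffs 8, 6 → best response Alpha.
Player 3 against (Bottom, L): payoffs 6, 1 → best response Alpha.
Player 3 against (Bottom, R): payoffs 4, 9 → best response Beta.
Mutual best responses: (Top, L, Alpha).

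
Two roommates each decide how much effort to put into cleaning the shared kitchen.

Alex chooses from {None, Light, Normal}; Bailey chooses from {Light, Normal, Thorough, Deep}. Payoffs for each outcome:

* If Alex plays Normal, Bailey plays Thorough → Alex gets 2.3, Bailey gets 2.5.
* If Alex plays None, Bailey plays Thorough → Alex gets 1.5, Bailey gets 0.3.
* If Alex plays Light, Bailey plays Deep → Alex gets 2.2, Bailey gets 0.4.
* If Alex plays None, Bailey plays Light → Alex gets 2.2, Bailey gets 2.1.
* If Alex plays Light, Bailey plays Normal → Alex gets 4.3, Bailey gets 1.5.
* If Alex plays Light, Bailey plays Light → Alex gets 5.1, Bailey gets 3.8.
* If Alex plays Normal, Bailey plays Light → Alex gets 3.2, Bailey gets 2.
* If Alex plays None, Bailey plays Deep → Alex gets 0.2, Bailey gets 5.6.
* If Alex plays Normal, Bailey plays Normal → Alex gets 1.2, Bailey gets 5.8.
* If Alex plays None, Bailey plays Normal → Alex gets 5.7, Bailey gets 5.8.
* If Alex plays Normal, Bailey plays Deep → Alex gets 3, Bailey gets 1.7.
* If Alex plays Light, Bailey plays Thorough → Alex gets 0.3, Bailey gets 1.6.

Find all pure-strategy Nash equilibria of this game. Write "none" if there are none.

Alex against Light: payoffs 2.2, 5.1, 3.2 → best response Light.
Alex against Normal: payoffs 5.7, 4.3, 1.2 → best response None.
Alex against Thorough: payoffs 1.5, 0.3, 2.3 → best response Normal.
Alex against Deep: payoffs 0.2, 2.2, 3 → best response Normal.
Bailey against None: payoffs 2.1, 5.8, 0.3, 5.6 → best response Normal.
Bailey against Light: payoffs 3.8, 1.5, 1.6, 0.4 → best response Light.
Bailey against Normal: payoffs 2, 5.8, 2.5, 1.7 → best response Normal.
Mutual best responses: (None, Normal); (Light, Light).

(None, Normal); (Light, Light)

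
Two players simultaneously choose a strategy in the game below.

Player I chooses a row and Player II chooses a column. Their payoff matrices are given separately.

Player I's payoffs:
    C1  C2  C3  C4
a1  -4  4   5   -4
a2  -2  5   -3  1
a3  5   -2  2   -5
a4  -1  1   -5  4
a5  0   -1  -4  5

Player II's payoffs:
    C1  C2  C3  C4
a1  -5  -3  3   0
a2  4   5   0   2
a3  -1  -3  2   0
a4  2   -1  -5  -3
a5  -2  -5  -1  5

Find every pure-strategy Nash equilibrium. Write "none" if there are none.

Player I against C1: payoffs -4, -2, 5, -1, 0 → best response a3.
Player I against C2: payoffs 4, 5, -2, 1, -1 → best response a2.
Player I against C3: payoffs 5, -3, 2, -5, -4 → best response a1.
Player I against C4: payoffs -4, 1, -5, 4, 5 → best response a5.
Player II against a1: payoffs -5, -3, 3, 0 → best response C3.
Player II against a2: payoffs 4, 5, 0, 2 → best response C2.
Player II against a3: payoffs -1, -3, 2, 0 → best response C3.
Player II against a4: payoffs 2, -1, -5, -3 → best response C1.
Player II against a5: payoffs -2, -5, -1, 5 → best response C4.
Mutual best responses: (a1, C3); (a2, C2); (a5, C4).

(a1, C3) and (a2, C2) and (a5, C4)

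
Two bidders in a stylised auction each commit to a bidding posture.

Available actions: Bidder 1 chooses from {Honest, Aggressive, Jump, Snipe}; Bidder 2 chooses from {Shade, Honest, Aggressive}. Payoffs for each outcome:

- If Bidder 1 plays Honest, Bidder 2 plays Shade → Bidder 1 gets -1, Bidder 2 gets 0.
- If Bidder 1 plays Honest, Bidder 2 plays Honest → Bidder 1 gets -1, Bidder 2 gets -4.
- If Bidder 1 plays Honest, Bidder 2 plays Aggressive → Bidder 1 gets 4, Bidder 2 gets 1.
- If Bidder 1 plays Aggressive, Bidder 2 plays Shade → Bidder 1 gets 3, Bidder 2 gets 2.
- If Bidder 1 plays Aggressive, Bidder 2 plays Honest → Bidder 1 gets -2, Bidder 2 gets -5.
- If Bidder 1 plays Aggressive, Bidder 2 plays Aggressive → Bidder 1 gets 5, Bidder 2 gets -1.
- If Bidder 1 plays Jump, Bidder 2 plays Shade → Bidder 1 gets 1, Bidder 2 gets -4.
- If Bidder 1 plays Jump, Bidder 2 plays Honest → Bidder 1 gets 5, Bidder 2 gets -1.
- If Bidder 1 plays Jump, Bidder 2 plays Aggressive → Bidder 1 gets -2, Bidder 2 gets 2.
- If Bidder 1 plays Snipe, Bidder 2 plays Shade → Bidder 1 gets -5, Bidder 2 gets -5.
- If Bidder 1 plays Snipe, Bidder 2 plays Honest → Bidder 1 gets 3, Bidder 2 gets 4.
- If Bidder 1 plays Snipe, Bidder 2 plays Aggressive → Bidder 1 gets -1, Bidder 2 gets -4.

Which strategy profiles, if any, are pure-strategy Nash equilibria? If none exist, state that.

Bidder 1 against Shade: payoffs -1, 3, 1, -5 → best response Aggressive.
Bidder 1 against Honest: payoffs -1, -2, 5, 3 → best response Jump.
Bidder 1 against Aggressive: payoffs 4, 5, -2, -1 → best response Aggressive.
Bidder 2 against Honest: payoffs 0, -4, 1 → best response Aggressive.
Bidder 2 against Aggressive: payoffs 2, -5, -1 → best response Shade.
Bidder 2 against Jump: payoffs -4, -1, 2 → best response Aggressive.
Bidder 2 against Snipe: payoffs -5, 4, -4 → best response Honest.
Mutual best responses: (Aggressive, Shade).

Pure NE: (Aggressive, Shade)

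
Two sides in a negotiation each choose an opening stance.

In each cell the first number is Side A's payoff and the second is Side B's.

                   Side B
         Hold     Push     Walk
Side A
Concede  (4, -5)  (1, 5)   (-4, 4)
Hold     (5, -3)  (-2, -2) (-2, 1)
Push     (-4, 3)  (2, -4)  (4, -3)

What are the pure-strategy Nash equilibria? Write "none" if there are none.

For each strategy profile, look for a profitable unilateral deviation.
(Concede, Hold): Side A can switch to Hold (4 → 5). Not NE.
(Concede, Push): Side A can switch to Push (1 → 2). Not NE.
(Concede, Walk): Side A can switch to Hold (-4 → -2). Not NE.
(Hold, Hold): Side B can switch to Push (-3 → -2). Not NE.
(Hold, Push): Side A can switch to Concede (-2 → 1). Not NE.
(Hold, Walk): Side A can switch to Push (-2 → 4). Not NE.
(Push, Hold): Side A can switch to Concede (-4 → 4). Not NE.
(Push, Push): Side B can switch to Hold (-4 → 3). Not NE.
(Push, Walk): Side B can switch to Hold (-3 → 3). Not NE.

There is no pure-strategy Nash equilibrium.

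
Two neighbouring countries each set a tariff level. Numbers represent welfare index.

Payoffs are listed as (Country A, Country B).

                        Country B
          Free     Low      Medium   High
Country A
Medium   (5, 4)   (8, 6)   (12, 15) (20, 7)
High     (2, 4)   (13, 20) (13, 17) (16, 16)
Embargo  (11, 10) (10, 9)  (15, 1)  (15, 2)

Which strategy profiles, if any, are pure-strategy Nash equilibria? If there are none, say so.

(Medium, Free): Country A can switch to Embargo (5 → 11). Not NE.
(Medium, Low): Country A can switch to High (8 → 13). Not NE.
(Medium, Medium): Country A can switch to High (12 → 13). Not NE.
(Medium, High): Country B can switch to Medium (7 → 15). Not NE.
(High, Free): Country A can switch to Medium (2 → 5). Not NE.
(High, Low): Country A gets 13, best alternative 10; Country B gets 20, best alternative 17. No profitable deviation — NE.
(High, Medium): Country A can switch to Embargo (13 → 15). Not NE.
(High, High): Country A can switch to Medium (16 → 20). Not NE.
(Embargo, Free): Country A gets 11, best alternative 5; Country B gets 10, best alternative 9. No profitable deviation — NE.
(Embargo, Low): Country A can switch to High (10 → 13). Not NE.
(Embargo, Medium): Country B can switch to Free (1 → 10). Not NE.
(Embargo, High): Country A can switch to Medium (15 → 20). Not NE.

(High, Low); (Embargo, Free)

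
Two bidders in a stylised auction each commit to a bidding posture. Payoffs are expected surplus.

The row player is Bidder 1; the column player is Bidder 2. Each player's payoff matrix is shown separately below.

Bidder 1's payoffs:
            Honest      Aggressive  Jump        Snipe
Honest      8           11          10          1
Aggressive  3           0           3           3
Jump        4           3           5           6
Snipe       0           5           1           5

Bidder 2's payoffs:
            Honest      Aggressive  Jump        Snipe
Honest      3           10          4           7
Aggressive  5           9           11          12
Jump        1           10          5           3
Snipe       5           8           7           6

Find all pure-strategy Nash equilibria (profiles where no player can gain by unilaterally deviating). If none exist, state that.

(Honest, Honest): Bidder 2 can switch to Aggressive (3 → 10). Not NE.
(Honest, Aggressive): Bidder 1 gets 11, best alternative 5; Bidder 2 gets 10, best alternative 7. No profitable deviation — NE.
(Honest, Jump): Bidder 2 can switch to Aggressive (4 → 10). Not NE.
(Honest, Snipe): Bidder 1 can switch to Aggressive (1 → 3). Not NE.
(Aggressive, Honest): Bidder 1 can switch to Honest (3 → 8). Not NE.
(Aggressive, Aggressive): Bidder 1 can switch to Honest (0 → 11). Not NE.
(Aggressive, Jump): Bidder 1 can switch to Honest (3 → 10). Not NE.
(Aggressive, Snipe): Bidder 1 can switch to Jump (3 → 6). Not NE.
(Jump, Honest): Bidder 1 can switch to Honest (4 → 8). Not NE.
(Jump, Aggressive): Bidder 1 can switch to Honest (3 → 11). Not NE.
(Jump, Jump): Bidder 1 can switch to Honest (5 → 10). Not NE.
(Jump, Snipe): Bidder 2 can switch to Aggressive (3 → 10). Not NE.
(Snipe, Honest): Bidder 1 can switch to Honest (0 → 8). Not NE.
(The remaining 3 profiles each have a profitable deviation by the same check.)

(Honest, Aggressive)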